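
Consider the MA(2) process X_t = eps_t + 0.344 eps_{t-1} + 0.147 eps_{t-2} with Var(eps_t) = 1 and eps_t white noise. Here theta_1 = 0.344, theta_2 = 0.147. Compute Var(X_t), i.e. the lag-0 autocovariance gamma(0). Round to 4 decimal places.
\gamma(0) = 1.1399

For an MA(q) process X_t = eps_t + sum_i theta_i eps_{t-i} with
Var(eps_t) = sigma^2, the variance is
  gamma(0) = sigma^2 * (1 + sum_i theta_i^2).
  sum_i theta_i^2 = (0.344)^2 + (0.147)^2 = 0.118336 + 0.021609 = 0.139945.
  gamma(0) = 1 * (1 + 0.139945) = 1 * 1.139945 = 1.139945, which rounds to 1.1399.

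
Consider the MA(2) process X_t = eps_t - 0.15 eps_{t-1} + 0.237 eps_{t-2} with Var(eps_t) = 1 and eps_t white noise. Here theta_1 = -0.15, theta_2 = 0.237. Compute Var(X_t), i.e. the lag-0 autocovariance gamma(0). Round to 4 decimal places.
\gamma(0) = 1.0787

For an MA(q) process X_t = eps_t + sum_i theta_i eps_{t-i} with
Var(eps_t) = sigma^2, the variance is
  gamma(0) = sigma^2 * (1 + sum_i theta_i^2).
  sum_i theta_i^2 = (-0.15)^2 + (0.237)^2 = 0.0225 + 0.056169 = 0.078669.
  gamma(0) = 1 * (1 + 0.078669) = 1 * 1.078669 = 1.078669, which rounds to 1.0787.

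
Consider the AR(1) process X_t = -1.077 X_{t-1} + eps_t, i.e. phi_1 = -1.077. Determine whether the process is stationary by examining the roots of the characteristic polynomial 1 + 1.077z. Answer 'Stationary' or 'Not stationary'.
\text{Not stationary}

The AR(p) characteristic polynomial is P(z) = 1 + 1.077z.
Stationarity requires all roots to lie outside the unit circle, i.e. |z| > 1 for every root.
This is linear in z: 1 + (1.077) z = 0  =>  z = -1/(1.077) = -0.928505,  |z| = 0.928505.
Moduli of all roots: 0.9285.
All moduli strictly greater than 1? No.
Verdict: Not stationary.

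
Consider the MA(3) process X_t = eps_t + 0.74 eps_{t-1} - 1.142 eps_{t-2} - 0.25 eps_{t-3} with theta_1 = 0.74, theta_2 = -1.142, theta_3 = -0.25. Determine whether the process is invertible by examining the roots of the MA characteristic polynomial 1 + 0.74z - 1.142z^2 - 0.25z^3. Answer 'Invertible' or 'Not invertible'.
\text{Not invertible}

The MA(q) characteristic polynomial is P(z) = 1 + 0.74z - 1.142z^2 - 0.25z^3.
Invertibility requires all roots to lie outside the unit circle, i.e. |z| > 1 for every root.
Degree 3: look for a simple real root z0 first, then factor out (1 - z/z0) and solve the remaining quadratic.
Testing z0 = -5: P(-5) = 1 + (0.74)(-5) + (-1.142)(-5)^2 + (-0.25)(-5)^3
  = 1 + (-3.7) + (-28.55) + (31.25) = 0.  So z_0 = -5 is a root, |z_0| = 5.
Divide out the factor (1 + 0.2 z) = (1 - z/z0) (since 1/z0 = -0.2):
  P(z) = (1 + 0.2 z)(1 + (0.54) z + (-1.25) z^2)
  [check: z-coef 0.54 - (-0.2) = 0.74; z^2-coef -1.25 - (-0.2)(0.54) = -1.142; z^3-coef -(-0.2)(-1.25) = -0.25.]
Remaining roots from the quadratic factor 1 + (0.54) z + (-1.25) z^2:
  Set 1 + (0.54) z + (-1.25) z^2 = 0, i.e. a z^2 + b z + c = 0 with a = -1.25, b = 0.54, c = 1.
  Discriminant D = b^2 - 4ac = (0.54)^2 - 4*(-1.25)*1 = 0.2916 - (-5) = 5.2916.
  D >= 0, so the roots are real: z = (-b +/- sqrt(D)) / (2a) = (-0.54 +/- 2.300348) / (-2.5).
    z_1 = (-0.54 + 2.300348) / (-2.5) = -0.7041,   |z_1| = 0.7041.
    z_2 = (-0.54 - 2.300348) / (-2.5) = 1.1361,   |z_2| = 1.1361.
Moduli of all roots: 5.0000, 0.7041, 1.1361.
All moduli strictly greater than 1? No.
Verdict: Not invertible.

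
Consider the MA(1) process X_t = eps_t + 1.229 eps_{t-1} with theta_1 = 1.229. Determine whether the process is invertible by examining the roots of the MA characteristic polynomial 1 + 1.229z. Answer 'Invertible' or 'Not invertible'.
\text{Not invertible}

The MA(q) characteristic polynomial is P(z) = 1 + 1.229z.
Invertibility requires all roots to lie outside the unit circle, i.e. |z| > 1 for every root.
This is linear in z: 1 + (1.229) z = 0  =>  z = -1/(1.229) = -0.81367,  |z| = 0.81367.
Moduli of all roots: 0.8137.
All moduli strictly greater than 1? No.
Verdict: Not invertible.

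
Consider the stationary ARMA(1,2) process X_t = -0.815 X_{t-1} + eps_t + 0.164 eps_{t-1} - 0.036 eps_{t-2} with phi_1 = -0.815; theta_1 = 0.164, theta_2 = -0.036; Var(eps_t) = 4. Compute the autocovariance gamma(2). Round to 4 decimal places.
\gamma(2) = 4.9633

Multiply the model equation by X_{t-k} and take expectations. With theta_0 = psi_0 = 1 and psi_j the MA(infinity) weights, this gives
  gamma(k) - sum_i phi_i gamma(k-i) = c_k,
  c_k = sigma^2 * sum_{j=k..q} theta_j psi_{j-k}   (c_k = 0 for k > q),
using gamma(-m) = gamma(m).
psi-weights needed (psi_j = theta_j + sum_i phi_i psi_{j-i}):
  psi_1 = theta_1 + phi_1 = 0.164 + (-0.815) = -0.651
  psi_2 = theta_2 + phi_1 psi_1 = -0.036 + (-0.815)(-0.651) = 0.494565
Right-hand sides:
  c_0 = sigma^2 (1 + theta_1 psi_1 + theta_2 psi_2) = 4 * (1 + (0.164)(-0.651) + (-0.036)(0.494565)) = 4 * 0.875432 = 3.501727
  c_1 = sigma^2 (theta_1 + theta_2 psi_1) = 4 * (0.164 + (-0.036)(-0.651)) = 0.749744
  c_2 = sigma^2 theta_2 = 4 * (-0.036) = -0.144
Equations for k = 0 and k = 1 (AR order 1):
  gamma(0) = phi_1 gamma(1) + c_0
  gamma(1) = phi_1 gamma(0) + c_1
Substituting the second into the first: gamma(0) (1 - phi_1^2) = c_0 + phi_1 c_1, so
  gamma(0) = (c_0 + phi_1 c_1) / (1 - phi_1^2) = (3.501727 + (-0.815)(0.749744)) / (1 - (-0.815)^2) = 2.890685 / 0.335775 = 8.608995.
  gamma(1) = phi_1 gamma(0) + c_1 = (-0.815)(8.608995) + (0.749744) = -6.266587.
For k = 2: gamma(2) = phi_1 gamma(1) + c_2
  = (-0.815)(-6.266587) + (-0.144) = 4.963268.
Therefore gamma(2) = 4.9633 (to 4 decimal places).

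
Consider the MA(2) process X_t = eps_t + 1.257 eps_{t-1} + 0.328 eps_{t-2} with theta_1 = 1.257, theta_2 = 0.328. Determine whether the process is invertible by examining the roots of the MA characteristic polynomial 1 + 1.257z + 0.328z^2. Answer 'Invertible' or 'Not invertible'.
\text{Invertible}

The MA(q) characteristic polynomial is P(z) = 1 + 1.257z + 0.328z^2.
Invertibility requires all roots to lie outside the unit circle, i.e. |z| > 1 for every root.
Set 1 + (1.257) z + (0.328) z^2 = 0, i.e. a z^2 + b z + c = 0 with a = 0.328, b = 1.257, c = 1.
Discriminant D = b^2 - 4ac = (1.257)^2 - 4*(0.328)*1 = 1.580049 - (1.312) = 0.268049.
D >= 0, so the roots are real: z = (-b +/- sqrt(D)) / (2a) = (-1.257 +/- 0.517734) / (0.656).
  z_1 = (-1.257 + 0.517734) / (0.656) = -1.1269,   |z_1| = 1.1269.
  z_2 = (-1.257 - 0.517734) / (0.656) = -2.7054,   |z_2| = 2.7054.
Moduli of all roots: 1.1269, 2.7054.
All moduli strictly greater than 1? Yes.
Verdict: Invertible.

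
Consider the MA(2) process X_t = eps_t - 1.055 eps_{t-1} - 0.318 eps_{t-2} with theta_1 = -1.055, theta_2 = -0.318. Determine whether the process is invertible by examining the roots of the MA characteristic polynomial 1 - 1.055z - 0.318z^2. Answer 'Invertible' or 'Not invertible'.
\text{Not invertible}

The MA(q) characteristic polynomial is P(z) = 1 - 1.055z - 0.318z^2.
Invertibility requires all roots to lie outside the unit circle, i.e. |z| > 1 for every root.
Set 1 + (-1.055) z + (-0.318) z^2 = 0, i.e. a z^2 + b z + c = 0 with a = -0.318, b = -1.055, c = 1.
Discriminant D = b^2 - 4ac = (-1.055)^2 - 4*(-0.318)*1 = 1.113025 - (-1.272) = 2.385025.
D >= 0, so the roots are real: z = (-b +/- sqrt(D)) / (2a) = (1.055 +/- 1.544353) / (-0.636).
  z_1 = (1.055 + 1.544353) / (-0.636) = -4.087,   |z_1| = 4.087.
  z_2 = (1.055 - 1.544353) / (-0.636) = 0.7694,   |z_2| = 0.7694.
Moduli of all roots: 4.0870, 0.7694.
All moduli strictly greater than 1? No.
Verdict: Not invertible.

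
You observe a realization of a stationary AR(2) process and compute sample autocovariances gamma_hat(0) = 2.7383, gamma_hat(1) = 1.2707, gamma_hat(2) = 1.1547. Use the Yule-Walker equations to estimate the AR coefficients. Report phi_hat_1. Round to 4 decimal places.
\hat\phi_{1} = 0.3420

The Yule-Walker equations for an AR(p) process read, in matrix form,
  Gamma_p phi = r_p,   with   (Gamma_p)_{ij} = gamma(|i - j|),
                       (r_p)_i = gamma(i),   i,j = 1..p.
Substitute the sample gammas (Toeplitz matrix and right-hand side of size 2):
  Gamma_p = [[2.7383, 1.2707], [1.2707, 2.7383]]
  r_p     = [1.2707, 1.1547]
Written out:
  2.7383 phi_1 + 1.2707 phi_2 = 1.2707
  1.2707 phi_1 + 2.7383 phi_2 = 1.1547
Solve by Cramer's rule:
  det = gamma(0)^2 - gamma(1)^2 = (2.7383)^2 - (1.2707)^2 = 7.49828689 - 1.61467849 = 5.8836084
  phi_hat_1 = [gamma(1) gamma(0) - gamma(1) gamma(2)] / det = [(1.2707)(2.7383) - (1.2707)(1.1547)] / 5.8836084 = 2.01228052 / 5.8836084 = 0.342
  phi_hat_2 = [gamma(0) gamma(2) - gamma(1)^2] / det = [(2.7383)(1.1547) - (1.2707)^2] / 5.8836084 = 1.54723652 / 5.8836084 = 0.263
So phi_hat = [0.3420, 0.2630].
Therefore phi_hat_1 = 0.3420.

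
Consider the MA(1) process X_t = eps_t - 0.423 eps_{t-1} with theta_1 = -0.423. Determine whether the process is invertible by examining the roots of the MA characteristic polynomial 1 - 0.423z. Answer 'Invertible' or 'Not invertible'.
\text{Invertible}

The MA(q) characteristic polynomial is P(z) = 1 - 0.423z.
Invertibility requires all roots to lie outside the unit circle, i.e. |z| > 1 for every root.
This is linear in z: 1 + (-0.423) z = 0  =>  z = -1/(-0.423) = 2.364066,  |z| = 2.364066.
Moduli of all roots: 2.3641.
All moduli strictly greater than 1? Yes.
Verdict: Invertible.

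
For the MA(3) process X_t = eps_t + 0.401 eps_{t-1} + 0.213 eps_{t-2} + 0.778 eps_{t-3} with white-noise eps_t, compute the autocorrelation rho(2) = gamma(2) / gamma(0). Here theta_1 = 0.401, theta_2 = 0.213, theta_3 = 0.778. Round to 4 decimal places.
\rho(2) = 0.2898

For an MA(q) process with theta_0 = 1, the autocovariance is
  gamma(k) = sigma^2 * sum_{i=0..q-k} theta_i * theta_{i+k},
and rho(k) = gamma(k) / gamma(0). Sigma^2 cancels.
  numerator   = (1)*(0.213) + (0.401)*(0.778) = 0.524978.
  denominator = (1)^2 + (0.401)^2 + (0.213)^2 + (0.778)^2 = 1.811454.
  rho(2) = 0.524978 / 1.811454 = 0.2898.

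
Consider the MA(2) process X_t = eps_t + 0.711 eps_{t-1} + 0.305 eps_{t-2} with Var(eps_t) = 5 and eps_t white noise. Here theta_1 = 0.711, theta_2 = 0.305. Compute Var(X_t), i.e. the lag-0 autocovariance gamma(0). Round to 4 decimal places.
\gamma(0) = 7.9927

For an MA(q) process X_t = eps_t + sum_i theta_i eps_{t-i} with
Var(eps_t) = sigma^2, the variance is
  gamma(0) = sigma^2 * (1 + sum_i theta_i^2).
  sum_i theta_i^2 = (0.711)^2 + (0.305)^2 = 0.505521 + 0.093025 = 0.598546.
  gamma(0) = 5 * (1 + 0.598546) = 5 * 1.598546 = 7.99273, which rounds to 7.9927.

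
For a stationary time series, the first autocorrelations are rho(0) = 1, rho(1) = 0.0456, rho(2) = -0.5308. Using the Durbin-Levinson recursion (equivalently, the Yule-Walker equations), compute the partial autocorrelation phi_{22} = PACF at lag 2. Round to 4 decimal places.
\phi_{22} = -0.5340

The PACF at lag k is phi_{kk}, the last component of the solution
to the Yule-Walker system G_k phi = r_k where
  (G_k)_{ij} = rho(|i - j|), (r_k)_i = rho(i), i,j = 1..k.
Equivalently, Durbin-Levinson gives phi_{kk} iteratively:
  phi_{11} = rho(1)
  phi_{kk} = [rho(k) - sum_{j=1..k-1} phi_{k-1,j} rho(k-j)]
            / [1 - sum_{j=1..k-1} phi_{k-1,j} rho(j)],
  phi_{k,j} = phi_{k-1,j} - phi_{kk} phi_{k-1,k-j},  j = 1..k-1.
Step k = 1:
  phi_11 = rho(1) = 0.0456.
Step k = 2:
  phi_22 = [rho(2) - phi_11 rho(1)] / [1 - phi_11 rho(1)] = [-0.5308 - (0.0456)(0.0456)] / [1 - (0.0456)(0.0456)]
         = -0.53287936 / 0.99792064 = -0.534.
Therefore phi_{22} = -0.5340.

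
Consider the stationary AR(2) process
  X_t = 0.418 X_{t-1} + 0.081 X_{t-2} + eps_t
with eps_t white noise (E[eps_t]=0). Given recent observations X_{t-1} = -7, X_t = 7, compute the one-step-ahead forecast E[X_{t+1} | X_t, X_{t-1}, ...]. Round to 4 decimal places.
E[X_{t+1} \mid \mathcal F_t] = 2.3590

For an AR(p) model X_t = c + sum_i phi_i X_{t-i} + eps_t, the
one-step-ahead conditional mean is
  E[X_{t+1} | X_t, ...] = c + sum_i phi_i X_{t+1-i}.
Substitute known values:
  E[X_{t+1} | ...] = (0.418) * (7) + (0.081) * (-7)
                   = 2.3590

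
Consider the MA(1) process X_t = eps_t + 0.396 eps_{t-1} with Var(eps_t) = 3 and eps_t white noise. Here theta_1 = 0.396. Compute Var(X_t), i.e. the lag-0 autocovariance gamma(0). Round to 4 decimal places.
\gamma(0) = 3.4704

For an MA(q) process X_t = eps_t + sum_i theta_i eps_{t-i} with
Var(eps_t) = sigma^2, the variance is
  gamma(0) = sigma^2 * (1 + sum_i theta_i^2).
  sum_i theta_i^2 = (0.396)^2 = 0.156816.
  gamma(0) = 3 * (1 + 0.156816) = 3 * 1.156816 = 3.470448, which rounds to 3.4704.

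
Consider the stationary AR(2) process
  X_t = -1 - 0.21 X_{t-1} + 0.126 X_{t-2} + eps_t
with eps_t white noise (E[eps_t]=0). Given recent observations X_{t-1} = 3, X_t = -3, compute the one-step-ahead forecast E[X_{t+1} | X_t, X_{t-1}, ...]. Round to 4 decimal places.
E[X_{t+1} \mid \mathcal F_t] = 0.0080

For an AR(p) model X_t = c + sum_i phi_i X_{t-i} + eps_t, the
one-step-ahead conditional mean is
  E[X_{t+1} | X_t, ...] = c + sum_i phi_i X_{t+1-i}.
Substitute known values:
  E[X_{t+1} | ...] = -1 + (-0.21) * (-3) + (0.126) * (3)
                   = 0.0080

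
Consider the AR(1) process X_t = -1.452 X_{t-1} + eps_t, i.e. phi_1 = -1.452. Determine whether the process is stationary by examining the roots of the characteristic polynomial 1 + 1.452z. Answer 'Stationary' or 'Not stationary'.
\text{Not stationary}

The AR(p) characteristic polynomial is P(z) = 1 + 1.452z.
Stationarity requires all roots to lie outside the unit circle, i.e. |z| > 1 for every root.
This is linear in z: 1 + (1.452) z = 0  =>  z = -1/(1.452) = -0.688705,  |z| = 0.688705.
Moduli of all roots: 0.6887.
All moduli strictly greater than 1? No.
Verdict: Not stationary.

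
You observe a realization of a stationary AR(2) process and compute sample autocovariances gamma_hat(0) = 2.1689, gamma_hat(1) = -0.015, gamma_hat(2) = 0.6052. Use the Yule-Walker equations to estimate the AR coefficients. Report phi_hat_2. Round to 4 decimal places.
\hat\phi_{2} = 0.2790

The Yule-Walker equations for an AR(p) process read, in matrix form,
  Gamma_p phi = r_p,   with   (Gamma_p)_{ij} = gamma(|i - j|),
                       (r_p)_i = gamma(i),   i,j = 1..p.
Substitute the sample gammas (Toeplitz matrix and right-hand side of size 2):
  Gamma_p = [[2.1689, -0.015], [-0.015, 2.1689]]
  r_p     = [-0.015, 0.6052]
Written out:
  2.1689 phi_1 - 0.015 phi_2 = -0.015
  -0.015 phi_1 + 2.1689 phi_2 = 0.6052
Solve by Cramer's rule:
  det = gamma(0)^2 - gamma(1)^2 = (2.1689)^2 - (-0.015)^2 = 4.70412721 - 0.000225 = 4.70390221
  phi_hat_1 = [gamma(1) gamma(0) - gamma(1) gamma(2)] / det = [(-0.015)(2.1689) - (-0.015)(0.6052)] / 4.70390221 = -0.0234555 / 4.70390221 = -0.005
  phi_hat_2 = [gamma(0) gamma(2) - gamma(1)^2] / det = [(2.1689)(0.6052) - (-0.015)^2] / 4.70390221 = 1.31239328 / 4.70390221 = 0.279
So phi_hat = [-0.0050, 0.2790].
Therefore phi_hat_2 = 0.2790.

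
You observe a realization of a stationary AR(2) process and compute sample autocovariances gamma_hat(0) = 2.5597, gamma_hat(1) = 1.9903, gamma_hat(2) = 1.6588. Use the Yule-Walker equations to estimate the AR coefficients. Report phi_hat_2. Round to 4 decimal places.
\hat\phi_{2} = 0.1099

The Yule-Walker equations for an AR(p) process read, in matrix form,
  Gamma_p phi = r_p,   with   (Gamma_p)_{ij} = gamma(|i - j|),
                       (r_p)_i = gamma(i),   i,j = 1..p.
Substitute the sample gammas (Toeplitz matrix and right-hand side of size 2):
  Gamma_p = [[2.5597, 1.9903], [1.9903, 2.5597]]
  r_p     = [1.9903, 1.6588]
Written out:
  2.5597 phi_1 + 1.9903 phi_2 = 1.9903
  1.9903 phi_1 + 2.5597 phi_2 = 1.6588
Solve by Cramer's rule:
  det = gamma(0)^2 - gamma(1)^2 = (2.5597)^2 - (1.9903)^2 = 6.55206409 - 3.96129409 = 2.59077
  phi_hat_1 = [gamma(1) gamma(0) - gamma(1) gamma(2)] / det = [(1.9903)(2.5597) - (1.9903)(1.6588)] / 2.59077 = 1.79306127 / 2.59077 = 0.6921
  phi_hat_2 = [gamma(0) gamma(2) - gamma(1)^2] / det = [(2.5597)(1.6588) - (1.9903)^2] / 2.59077 = 0.28473627 / 2.59077 = 0.1099
So phi_hat = [0.6921, 0.1099].
Therefore phi_hat_2 = 0.1099.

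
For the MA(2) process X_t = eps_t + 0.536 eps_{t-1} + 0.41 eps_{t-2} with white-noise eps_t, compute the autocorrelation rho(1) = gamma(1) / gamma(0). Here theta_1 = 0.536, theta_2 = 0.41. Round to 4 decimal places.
\rho(1) = 0.5193

For an MA(q) process with theta_0 = 1, the autocovariance is
  gamma(k) = sigma^2 * sum_{i=0..q-k} theta_i * theta_{i+k},
and rho(k) = gamma(k) / gamma(0). Sigma^2 cancels.
  numerator   = (1)*(0.536) + (0.536)*(0.41) = 0.75576.
  denominator = (1)^2 + (0.536)^2 + (0.41)^2 = 1.455396.
  rho(1) = 0.75576 / 1.455396 = 0.5193.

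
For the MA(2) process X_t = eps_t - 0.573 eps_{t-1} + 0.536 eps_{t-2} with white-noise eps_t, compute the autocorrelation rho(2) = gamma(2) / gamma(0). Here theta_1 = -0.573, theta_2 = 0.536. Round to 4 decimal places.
\rho(2) = 0.3318

For an MA(q) process with theta_0 = 1, the autocovariance is
  gamma(k) = sigma^2 * sum_{i=0..q-k} theta_i * theta_{i+k},
and rho(k) = gamma(k) / gamma(0). Sigma^2 cancels.
  numerator   = (1)*(0.536) = 0.536.
  denominator = (1)^2 + (-0.573)^2 + (0.536)^2 = 1.615625.
  rho(2) = 0.536 / 1.615625 = 0.3318.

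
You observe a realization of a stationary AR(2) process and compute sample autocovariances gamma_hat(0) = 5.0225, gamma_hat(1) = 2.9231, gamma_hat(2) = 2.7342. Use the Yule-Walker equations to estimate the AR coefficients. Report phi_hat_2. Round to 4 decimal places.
\hat\phi_{2} = 0.3110

The Yule-Walker equations for an AR(p) process read, in matrix form,
  Gamma_p phi = r_p,   with   (Gamma_p)_{ij} = gamma(|i - j|),
                       (r_p)_i = gamma(i),   i,j = 1..p.
Substitute the sample gammas (Toeplitz matrix and right-hand side of size 2):
  Gamma_p = [[5.0225, 2.9231], [2.9231, 5.0225]]
  r_p     = [2.9231, 2.7342]
Written out:
  5.0225 phi_1 + 2.9231 phi_2 = 2.9231
  2.9231 phi_1 + 5.0225 phi_2 = 2.7342
Solve by Cramer's rule:
  det = gamma(0)^2 - gamma(1)^2 = (5.0225)^2 - (2.9231)^2 = 25.22550625 - 8.54451361 = 16.68099264
  phi_hat_1 = [gamma(1) gamma(0) - gamma(1) gamma(2)] / det = [(2.9231)(5.0225) - (2.9231)(2.7342)] / 16.68099264 = 6.68892973 / 16.68099264 = 0.401
  phi_hat_2 = [gamma(0) gamma(2) - gamma(1)^2] / det = [(5.0225)(2.7342) - (2.9231)^2] / 16.68099264 = 5.18800589 / 16.68099264 = 0.311
So phi_hat = [0.4010, 0.3110].
Therefore phi_hat_2 = 0.3110.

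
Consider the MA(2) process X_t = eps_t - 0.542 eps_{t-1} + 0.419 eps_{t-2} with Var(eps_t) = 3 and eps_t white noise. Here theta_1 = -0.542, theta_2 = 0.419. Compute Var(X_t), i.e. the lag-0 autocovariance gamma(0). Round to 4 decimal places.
\gamma(0) = 4.4080

For an MA(q) process X_t = eps_t + sum_i theta_i eps_{t-i} with
Var(eps_t) = sigma^2, the variance is
  gamma(0) = sigma^2 * (1 + sum_i theta_i^2).
  sum_i theta_i^2 = (-0.542)^2 + (0.419)^2 = 0.293764 + 0.175561 = 0.469325.
  gamma(0) = 3 * (1 + 0.469325) = 3 * 1.469325 = 4.407975, which rounds to 4.4080.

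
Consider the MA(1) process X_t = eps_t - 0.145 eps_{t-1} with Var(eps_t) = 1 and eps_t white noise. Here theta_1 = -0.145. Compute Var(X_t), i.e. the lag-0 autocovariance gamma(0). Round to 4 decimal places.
\gamma(0) = 1.0210

For an MA(q) process X_t = eps_t + sum_i theta_i eps_{t-i} with
Var(eps_t) = sigma^2, the variance is
  gamma(0) = sigma^2 * (1 + sum_i theta_i^2).
  sum_i theta_i^2 = (-0.145)^2 = 0.021025.
  gamma(0) = 1 * (1 + 0.021025) = 1 * 1.021025 = 1.021025, which rounds to 1.0210.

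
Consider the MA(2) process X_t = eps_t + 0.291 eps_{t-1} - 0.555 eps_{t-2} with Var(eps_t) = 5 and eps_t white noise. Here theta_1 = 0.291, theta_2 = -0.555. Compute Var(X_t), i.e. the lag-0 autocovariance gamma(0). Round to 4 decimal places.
\gamma(0) = 6.9635

For an MA(q) process X_t = eps_t + sum_i theta_i eps_{t-i} with
Var(eps_t) = sigma^2, the variance is
  gamma(0) = sigma^2 * (1 + sum_i theta_i^2).
  sum_i theta_i^2 = (0.291)^2 + (-0.555)^2 = 0.084681 + 0.308025 = 0.392706.
  gamma(0) = 5 * (1 + 0.392706) = 5 * 1.392706 = 6.96353, which rounds to 6.9635.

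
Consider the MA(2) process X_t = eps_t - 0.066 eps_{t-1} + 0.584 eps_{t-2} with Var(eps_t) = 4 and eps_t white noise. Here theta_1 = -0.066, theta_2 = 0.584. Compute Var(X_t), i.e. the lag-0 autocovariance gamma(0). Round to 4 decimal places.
\gamma(0) = 5.3816

For an MA(q) process X_t = eps_t + sum_i theta_i eps_{t-i} with
Var(eps_t) = sigma^2, the variance is
  gamma(0) = sigma^2 * (1 + sum_i theta_i^2).
  sum_i theta_i^2 = (-0.066)^2 + (0.584)^2 = 0.004356 + 0.341056 = 0.345412.
  gamma(0) = 4 * (1 + 0.345412) = 4 * 1.345412 = 5.381648, which rounds to 5.3816.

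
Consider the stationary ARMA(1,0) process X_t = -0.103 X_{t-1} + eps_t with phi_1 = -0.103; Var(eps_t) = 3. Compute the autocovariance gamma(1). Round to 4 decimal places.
\gamma(1) = -0.3123

Multiply the model equation by X_{t-k} and take expectations. With theta_0 = psi_0 = 1 and psi_j the MA(infinity) weights, this gives
  gamma(k) - sum_i phi_i gamma(k-i) = c_k,
  c_k = sigma^2 * sum_{j=k..q} theta_j psi_{j-k}   (c_k = 0 for k > q),
using gamma(-m) = gamma(m).
Pure AR (q = 0): c_0 = sigma^2 = 3, c_k = 0 for k >= 1.
Equations for k = 0 and k = 1 (AR order 1):
  gamma(0) = phi_1 gamma(1) + c_0
  gamma(1) = phi_1 gamma(0) + c_1
Substituting the second into the first: gamma(0) (1 - phi_1^2) = c_0 + phi_1 c_1, so
  gamma(0) = c_0 / (1 - phi_1^2) = 3 / (1 - (-0.103)^2) = 3 / 0.989391 = 3.032168.
  gamma(1) = phi_1 gamma(0) = (-0.103)(3.032168) = -0.312313.
Therefore gamma(1) = -0.3123 (to 4 decimal places).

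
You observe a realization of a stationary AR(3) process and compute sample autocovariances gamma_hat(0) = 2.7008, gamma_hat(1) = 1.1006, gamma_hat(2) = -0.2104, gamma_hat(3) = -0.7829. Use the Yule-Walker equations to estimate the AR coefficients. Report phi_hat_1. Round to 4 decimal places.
\hat\phi_{1} = 0.4770

The Yule-Walker equations for an AR(p) process read, in matrix form,
  Gamma_p phi = r_p,   with   (Gamma_p)_{ij} = gamma(|i - j|),
                       (r_p)_i = gamma(i),   i,j = 1..p.
Substitute the sample gammas (Toeplitz matrix and right-hand side of size 3):
  Gamma_p = [[2.7008, 1.1006, -0.2104], [1.1006, 2.7008, 1.1006], [-0.2104, 1.1006, 2.7008]]
  r_p     = [1.1006, -0.2104, -0.7829]
Written out (R1..R3):
  (R1) 2.7008 phi_1 + 1.1006 phi_2 - 0.2104 phi_3 = 1.1006
  (R2) 1.1006 phi_1 + 2.7008 phi_2 + 1.1006 phi_3 = -0.2104
  (R3) -0.2104 phi_1 + 1.1006 phi_2 + 2.7008 phi_3 = -0.7829
Gaussian elimination:
  R2 <- R2 - (1.1006/2.7008) R1 = R2 - (0.407509) R1:  2.252296 phi_2 + 1.18634 phi_3 = -0.658904
  R3 <- R3 - (-0.2104/2.7008) R1 = R3 - (-0.077903) R1:  1.18634 phi_2 + 2.684409 phi_3 = -0.69716
  R3 <- R3 - (1.18634/2.252296) R2 = R3 - (0.526725) R2:  2.059535 phi_3 = -0.350099
Back-substitution:
  phi_hat_3 = -0.350099 / 2.059535 = -0.169989
  phi_hat_2 = (-0.658904 - (1.18634)(-0.169989)) / 2.252296 = -0.20301
  phi_hat_1 = (1.1006 - (1.1006)(-0.20301) - (-0.2104)(-0.169989)) / 2.7008 = 0.476995
So phi_hat = [0.4770, -0.2030, -0.1700].
Therefore phi_hat_1 = 0.4770.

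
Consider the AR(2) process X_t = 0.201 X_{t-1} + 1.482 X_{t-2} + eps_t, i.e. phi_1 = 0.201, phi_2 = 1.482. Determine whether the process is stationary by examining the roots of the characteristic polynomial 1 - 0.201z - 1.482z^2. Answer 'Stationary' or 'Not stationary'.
\text{Not stationary}

The AR(p) characteristic polynomial is P(z) = 1 - 0.201z - 1.482z^2.
Stationarity requires all roots to lie outside the unit circle, i.e. |z| > 1 for every root.
Set 1 + (-0.201) z + (-1.482) z^2 = 0, i.e. a z^2 + b z + c = 0 with a = -1.482, b = -0.201, c = 1.
Discriminant D = b^2 - 4ac = (-0.201)^2 - 4*(-1.482)*1 = 0.040401 - (-5.928) = 5.968401.
D >= 0, so the roots are real: z = (-b +/- sqrt(D)) / (2a) = (0.201 +/- 2.443031) / (-2.964).
  z_1 = (0.201 + 2.443031) / (-2.964) = -0.892,   |z_1| = 0.892.
  z_2 = (0.201 - 2.443031) / (-2.964) = 0.7564,   |z_2| = 0.7564.
Moduli of all roots: 0.8920, 0.7564.
All moduli strictly greater than 1? No.
Verdict: Not stationary.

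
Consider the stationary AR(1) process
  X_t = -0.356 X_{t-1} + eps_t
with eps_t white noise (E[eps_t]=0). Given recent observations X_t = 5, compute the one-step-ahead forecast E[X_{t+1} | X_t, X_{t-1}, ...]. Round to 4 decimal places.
E[X_{t+1} \mid \mathcal F_t] = -1.7800

For an AR(p) model X_t = c + sum_i phi_i X_{t-i} + eps_t, the
one-step-ahead conditional mean is
  E[X_{t+1} | X_t, ...] = c + sum_i phi_i X_{t+1-i}.
Substitute known values:
  E[X_{t+1} | ...] = (-0.356) * (5)
                   = -1.7800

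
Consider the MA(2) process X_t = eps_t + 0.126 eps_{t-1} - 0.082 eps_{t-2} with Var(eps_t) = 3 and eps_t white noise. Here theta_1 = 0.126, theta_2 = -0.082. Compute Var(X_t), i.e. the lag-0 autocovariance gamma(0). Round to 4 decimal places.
\gamma(0) = 3.0678

For an MA(q) process X_t = eps_t + sum_i theta_i eps_{t-i} with
Var(eps_t) = sigma^2, the variance is
  gamma(0) = sigma^2 * (1 + sum_i theta_i^2).
  sum_i theta_i^2 = (0.126)^2 + (-0.082)^2 = 0.015876 + 0.006724 = 0.0226.
  gamma(0) = 3 * (1 + 0.0226) = 3 * 1.0226 = 3.0678.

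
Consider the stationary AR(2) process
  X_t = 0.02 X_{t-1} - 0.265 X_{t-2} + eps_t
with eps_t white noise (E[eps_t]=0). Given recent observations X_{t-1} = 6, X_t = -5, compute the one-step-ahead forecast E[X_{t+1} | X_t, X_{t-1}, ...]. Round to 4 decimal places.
E[X_{t+1} \mid \mathcal F_t] = -1.6900

For an AR(p) model X_t = c + sum_i phi_i X_{t-i} + eps_t, the
one-step-ahead conditional mean is
  E[X_{t+1} | X_t, ...] = c + sum_i phi_i X_{t+1-i}.
Substitute known values:
  E[X_{t+1} | ...] = (0.02) * (-5) + (-0.265) * (6)
                   = -1.6900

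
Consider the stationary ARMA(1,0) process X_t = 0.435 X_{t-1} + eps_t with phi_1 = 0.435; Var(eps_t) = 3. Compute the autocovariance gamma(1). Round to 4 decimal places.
\gamma(1) = 1.6096

Multiply the model equation by X_{t-k} and take expectations. With theta_0 = psi_0 = 1 and psi_j the MA(infinity) weights, this gives
  gamma(k) - sum_i phi_i gamma(k-i) = c_k,
  c_k = sigma^2 * sum_{j=k..q} theta_j psi_{j-k}   (c_k = 0 for k > q),
using gamma(-m) = gamma(m).
Pure AR (q = 0): c_0 = sigma^2 = 3, c_k = 0 for k >= 1.
Equations for k = 0 and k = 1 (AR order 1):
  gamma(0) = phi_1 gamma(1) + c_0
  gamma(1) = phi_1 gamma(0) + c_1
Substituting the second into the first: gamma(0) (1 - phi_1^2) = c_0 + phi_1 c_1, so
  gamma(0) = c_0 / (1 - phi_1^2) = 3 / (1 - (0.435)^2) = 3 / 0.810775 = 3.700163.
  gamma(1) = phi_1 gamma(0) = (0.435)(3.700163) = 1.609571.
Therefore gamma(1) = 1.6096 (to 4 decimal places).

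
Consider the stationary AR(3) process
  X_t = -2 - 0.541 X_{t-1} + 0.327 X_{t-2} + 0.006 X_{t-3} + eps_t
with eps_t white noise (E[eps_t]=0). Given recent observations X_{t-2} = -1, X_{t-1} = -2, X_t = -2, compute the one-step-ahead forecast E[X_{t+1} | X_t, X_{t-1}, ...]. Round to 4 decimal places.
E[X_{t+1} \mid \mathcal F_t] = -1.5780

For an AR(p) model X_t = c + sum_i phi_i X_{t-i} + eps_t, the
one-step-ahead conditional mean is
  E[X_{t+1} | X_t, ...] = c + sum_i phi_i X_{t+1-i}.
Substitute known values:
  E[X_{t+1} | ...] = -2 + (-0.541) * (-2) + (0.327) * (-2) + (0.006) * (-1)
                   = -1.5780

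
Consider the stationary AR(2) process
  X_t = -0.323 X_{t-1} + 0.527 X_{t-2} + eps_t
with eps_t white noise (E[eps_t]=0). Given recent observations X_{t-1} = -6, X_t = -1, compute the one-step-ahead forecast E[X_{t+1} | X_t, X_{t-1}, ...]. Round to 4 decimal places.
E[X_{t+1} \mid \mathcal F_t] = -2.8390

For an AR(p) model X_t = c + sum_i phi_i X_{t-i} + eps_t, the
one-step-ahead conditional mean is
  E[X_{t+1} | X_t, ...] = c + sum_i phi_i X_{t+1-i}.
Substitute known values:
  E[X_{t+1} | ...] = (-0.323) * (-1) + (0.527) * (-6)
                   = -2.8390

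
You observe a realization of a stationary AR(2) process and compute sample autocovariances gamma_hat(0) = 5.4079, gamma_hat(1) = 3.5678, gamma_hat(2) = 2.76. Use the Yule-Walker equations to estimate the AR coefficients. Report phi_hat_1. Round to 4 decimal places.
\hat\phi_{1} = 0.5720

The Yule-Walker equations for an AR(p) process read, in matrix form,
  Gamma_p phi = r_p,   with   (Gamma_p)_{ij} = gamma(|i - j|),
                       (r_p)_i = gamma(i),   i,j = 1..p.
Substitute the sample gammas (Toeplitz matrix and right-hand side of size 2):
  Gamma_p = [[5.4079, 3.5678], [3.5678, 5.4079]]
  r_p     = [3.5678, 2.76]
Written out:
  5.4079 phi_1 + 3.5678 phi_2 = 3.5678
  3.5678 phi_1 + 5.4079 phi_2 = 2.76
Solve by Cramer's rule:
  det = gamma(0)^2 - gamma(1)^2 = (5.4079)^2 - (3.5678)^2 = 29.24538241 - 12.72919684 = 16.51618557
  phi_hat_1 = [gamma(1) gamma(0) - gamma(1) gamma(2)] / det = [(3.5678)(5.4079) - (3.5678)(2.76)] / 16.51618557 = 9.44717762 / 16.51618557 = 0.572
  phi_hat_2 = [gamma(0) gamma(2) - gamma(1)^2] / det = [(5.4079)(2.76) - (3.5678)^2] / 16.51618557 = 2.19660716 / 16.51618557 = 0.133
So phi_hat = [0.5720, 0.1330].
Therefore phi_hat_1 = 0.5720.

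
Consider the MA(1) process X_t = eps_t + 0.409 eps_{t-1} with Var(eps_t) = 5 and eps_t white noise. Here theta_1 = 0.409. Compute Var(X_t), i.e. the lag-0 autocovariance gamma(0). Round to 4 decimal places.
\gamma(0) = 5.8364

For an MA(q) process X_t = eps_t + sum_i theta_i eps_{t-i} with
Var(eps_t) = sigma^2, the variance is
  gamma(0) = sigma^2 * (1 + sum_i theta_i^2).
  sum_i theta_i^2 = (0.409)^2 = 0.167281.
  gamma(0) = 5 * (1 + 0.167281) = 5 * 1.167281 = 5.836405, which rounds to 5.8364.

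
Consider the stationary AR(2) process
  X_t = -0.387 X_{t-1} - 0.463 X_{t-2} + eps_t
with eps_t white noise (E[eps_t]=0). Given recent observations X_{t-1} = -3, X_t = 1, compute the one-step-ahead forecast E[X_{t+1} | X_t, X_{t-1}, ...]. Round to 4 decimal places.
E[X_{t+1} \mid \mathcal F_t] = 1.0020

For an AR(p) model X_t = c + sum_i phi_i X_{t-i} + eps_t, the
one-step-ahead conditional mean is
  E[X_{t+1} | X_t, ...] = c + sum_i phi_i X_{t+1-i}.
Substitute known values:
  E[X_{t+1} | ...] = (-0.387) * (1) + (-0.463) * (-3)
                   = 1.0020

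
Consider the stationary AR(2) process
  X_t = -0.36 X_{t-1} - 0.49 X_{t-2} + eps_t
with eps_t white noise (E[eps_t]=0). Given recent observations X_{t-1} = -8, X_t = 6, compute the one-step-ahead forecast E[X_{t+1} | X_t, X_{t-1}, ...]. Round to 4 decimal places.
E[X_{t+1} \mid \mathcal F_t] = 1.7600

For an AR(p) model X_t = c + sum_i phi_i X_{t-i} + eps_t, the
one-step-ahead conditional mean is
  E[X_{t+1} | X_t, ...] = c + sum_i phi_i X_{t+1-i}.
Substitute known values:
  E[X_{t+1} | ...] = (-0.36) * (6) + (-0.49) * (-8)
                   = 1.7600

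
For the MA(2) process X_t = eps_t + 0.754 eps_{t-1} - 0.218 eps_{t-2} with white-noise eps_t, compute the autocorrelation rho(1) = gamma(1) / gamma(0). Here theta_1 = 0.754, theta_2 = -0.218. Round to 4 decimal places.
\rho(1) = 0.3649

For an MA(q) process with theta_0 = 1, the autocovariance is
  gamma(k) = sigma^2 * sum_{i=0..q-k} theta_i * theta_{i+k},
and rho(k) = gamma(k) / gamma(0). Sigma^2 cancels.
  numerator   = (1)*(0.754) + (0.754)*(-0.218) = 0.589628.
  denominator = (1)^2 + (0.754)^2 + (-0.218)^2 = 1.61604.
  rho(1) = 0.589628 / 1.61604 = 0.3649.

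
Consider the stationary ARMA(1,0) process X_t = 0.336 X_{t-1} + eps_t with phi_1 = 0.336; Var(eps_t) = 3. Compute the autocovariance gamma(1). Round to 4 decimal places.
\gamma(1) = 1.1363

Multiply the model equation by X_{t-k} and take expectations. With theta_0 = psi_0 = 1 and psi_j the MA(infinity) weights, this gives
  gamma(k) - sum_i phi_i gamma(k-i) = c_k,
  c_k = sigma^2 * sum_{j=k..q} theta_j psi_{j-k}   (c_k = 0 for k > q),
using gamma(-m) = gamma(m).
Pure AR (q = 0): c_0 = sigma^2 = 3, c_k = 0 for k >= 1.
Equations for k = 0 and k = 1 (AR order 1):
  gamma(0) = phi_1 gamma(1) + c_0
  gamma(1) = phi_1 gamma(0) + c_1
Substituting the second into the first: gamma(0) (1 - phi_1^2) = c_0 + phi_1 c_1, so
  gamma(0) = c_0 / (1 - phi_1^2) = 3 / (1 - (0.336)^2) = 3 / 0.887104 = 3.381791.
  gamma(1) = phi_1 gamma(0) = (0.336)(3.381791) = 1.136282.
Therefore gamma(1) = 1.1363 (to 4 decimal places).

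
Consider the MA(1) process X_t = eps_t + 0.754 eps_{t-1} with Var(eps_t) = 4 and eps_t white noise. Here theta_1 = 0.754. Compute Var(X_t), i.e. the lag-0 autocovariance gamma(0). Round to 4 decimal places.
\gamma(0) = 6.2741

For an MA(q) process X_t = eps_t + sum_i theta_i eps_{t-i} with
Var(eps_t) = sigma^2, the variance is
  gamma(0) = sigma^2 * (1 + sum_i theta_i^2).
  sum_i theta_i^2 = (0.754)^2 = 0.568516.
  gamma(0) = 4 * (1 + 0.568516) = 4 * 1.568516 = 6.274064, which rounds to 6.2741.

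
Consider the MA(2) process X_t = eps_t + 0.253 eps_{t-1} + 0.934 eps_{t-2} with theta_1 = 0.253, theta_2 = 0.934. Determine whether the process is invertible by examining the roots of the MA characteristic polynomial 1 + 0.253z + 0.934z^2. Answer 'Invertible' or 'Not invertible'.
\text{Invertible}

The MA(q) characteristic polynomial is P(z) = 1 + 0.253z + 0.934z^2.
Invertibility requires all roots to lie outside the unit circle, i.e. |z| > 1 for every root.
Set 1 + (0.253) z + (0.934) z^2 = 0, i.e. a z^2 + b z + c = 0 with a = 0.934, b = 0.253, c = 1.
Discriminant D = b^2 - 4ac = (0.253)^2 - 4*(0.934)*1 = 0.064009 - (3.736) = -3.671991.
D < 0, so the roots are the complex-conjugate pair z = (-b +/- i sqrt(-D)) / (2a) = -0.1354 +/- 1.0258i.
For a conjugate pair |z|^2 = z * conj(z) = (product of roots) = c/a = 1/(0.934) = 1.070664, so |z| = sqrt(1.070664) = 1.0347 for both roots.
Moduli of all roots: 1.0347, 1.0347.
All moduli strictly greater than 1? Yes.
Verdict: Invertible.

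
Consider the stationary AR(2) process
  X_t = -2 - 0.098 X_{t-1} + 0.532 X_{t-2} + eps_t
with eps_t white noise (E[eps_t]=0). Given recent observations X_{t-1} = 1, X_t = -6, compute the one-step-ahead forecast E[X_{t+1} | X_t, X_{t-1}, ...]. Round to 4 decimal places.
E[X_{t+1} \mid \mathcal F_t] = -0.8800

For an AR(p) model X_t = c + sum_i phi_i X_{t-i} + eps_t, the
one-step-ahead conditional mean is
  E[X_{t+1} | X_t, ...] = c + sum_i phi_i X_{t+1-i}.
Substitute known values:
  E[X_{t+1} | ...] = -2 + (-0.098) * (-6) + (0.532) * (1)
                   = -0.8800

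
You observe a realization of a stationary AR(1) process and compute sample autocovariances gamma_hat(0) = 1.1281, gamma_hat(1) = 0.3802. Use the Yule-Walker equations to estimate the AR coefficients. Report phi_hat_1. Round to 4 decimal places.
\hat\phi_{1} = 0.3370

The Yule-Walker equations for an AR(p) process read, in matrix form,
  Gamma_p phi = r_p,   with   (Gamma_p)_{ij} = gamma(|i - j|),
                       (r_p)_i = gamma(i),   i,j = 1..p.
Substitute the sample gammas (Toeplitz matrix and right-hand side of size 1):
  Gamma_p = [[1.1281]]
  r_p     = [0.3802]
With p = 1 this is the single equation gamma(0) phi_1 = gamma(1):
  phi_hat_1 = gamma(1) / gamma(0) = 0.3802 / 1.1281 = 0.3370.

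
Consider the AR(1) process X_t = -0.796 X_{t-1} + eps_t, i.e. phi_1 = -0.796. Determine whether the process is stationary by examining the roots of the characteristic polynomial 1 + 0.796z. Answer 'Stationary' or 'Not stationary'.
\text{Stationary}

The AR(p) characteristic polynomial is P(z) = 1 + 0.796z.
Stationarity requires all roots to lie outside the unit circle, i.e. |z| > 1 for every root.
This is linear in z: 1 + (0.796) z = 0  =>  z = -1/(0.796) = -1.256281,  |z| = 1.256281.
Moduli of all roots: 1.2563.
All moduli strictly greater than 1? Yes.
Verdict: Stationary.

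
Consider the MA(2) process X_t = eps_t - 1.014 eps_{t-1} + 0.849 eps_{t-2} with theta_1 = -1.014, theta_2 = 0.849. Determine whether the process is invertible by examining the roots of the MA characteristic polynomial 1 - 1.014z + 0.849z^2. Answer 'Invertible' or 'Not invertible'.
\text{Invertible}

The MA(q) characteristic polynomial is P(z) = 1 - 1.014z + 0.849z^2.
Invertibility requires all roots to lie outside the unit circle, i.e. |z| > 1 for every root.
Set 1 + (-1.014) z + (0.849) z^2 = 0, i.e. a z^2 + b z + c = 0 with a = 0.849, b = -1.014, c = 1.
Discriminant D = b^2 - 4ac = (-1.014)^2 - 4*(0.849)*1 = 1.028196 - (3.396) = -2.367804.
D < 0, so the roots are the complex-conjugate pair z = (-b +/- i sqrt(-D)) / (2a) = 0.5972 +/- 0.9062i.
For a conjugate pair |z|^2 = z * conj(z) = (product of roots) = c/a = 1/(0.849) = 1.177856, so |z| = sqrt(1.177856) = 1.0853 for both roots.
Moduli of all roots: 1.0853, 1.0853.
All moduli strictly greater than 1? Yes.
Verdict: Invertible.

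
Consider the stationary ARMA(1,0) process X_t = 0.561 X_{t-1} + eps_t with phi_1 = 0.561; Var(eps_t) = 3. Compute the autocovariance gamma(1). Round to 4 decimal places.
\gamma(1) = 2.4559

Multiply the model equation by X_{t-k} and take expectations. With theta_0 = psi_0 = 1 and psi_j the MA(infinity) weights, this gives
  gamma(k) - sum_i phi_i gamma(k-i) = c_k,
  c_k = sigma^2 * sum_{j=k..q} theta_j psi_{j-k}   (c_k = 0 for k > q),
using gamma(-m) = gamma(m).
Pure AR (q = 0): c_0 = sigma^2 = 3, c_k = 0 for k >= 1.
Equations for k = 0 and k = 1 (AR order 1):
  gamma(0) = phi_1 gamma(1) + c_0
  gamma(1) = phi_1 gamma(0) + c_1
Substituting the second into the first: gamma(0) (1 - phi_1^2) = c_0 + phi_1 c_1, so
  gamma(0) = c_0 / (1 - phi_1^2) = 3 / (1 - (0.561)^2) = 3 / 0.685279 = 4.377779.
  gamma(1) = phi_1 gamma(0) = (0.561)(4.377779) = 2.455934.
Therefore gamma(1) = 2.4559 (to 4 decimal places).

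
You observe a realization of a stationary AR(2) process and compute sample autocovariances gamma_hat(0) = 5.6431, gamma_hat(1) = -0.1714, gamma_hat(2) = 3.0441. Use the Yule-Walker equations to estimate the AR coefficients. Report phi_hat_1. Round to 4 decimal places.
\hat\phi_{1} = -0.0140

The Yule-Walker equations for an AR(p) process read, in matrix form,
  Gamma_p phi = r_p,   with   (Gamma_p)_{ij} = gamma(|i - j|),
                       (r_p)_i = gamma(i),   i,j = 1..p.
Substitute the sample gammas (Toeplitz matrix and right-hand side of size 2):
  Gamma_p = [[5.6431, -0.1714], [-0.1714, 5.6431]]
  r_p     = [-0.1714, 3.0441]
Written out:
  5.6431 phi_1 - 0.1714 phi_2 = -0.1714
  -0.1714 phi_1 + 5.6431 phi_2 = 3.0441
Solve by Cramer's rule:
  det = gamma(0)^2 - gamma(1)^2 = (5.6431)^2 - (-0.1714)^2 = 31.84457761 - 0.02937796 = 31.81519965
  phi_hat_1 = [gamma(1) gamma(0) - gamma(1) gamma(2)] / det = [(-0.1714)(5.6431) - (-0.1714)(3.0441)] / 31.81519965 = -0.4454686 / 31.81519965 = -0.014
  phi_hat_2 = [gamma(0) gamma(2) - gamma(1)^2] / det = [(5.6431)(3.0441) - (-0.1714)^2] / 31.81519965 = 17.14878275 / 31.81519965 = 0.539
So phi_hat = [-0.0140, 0.5390].
Therefore phi_hat_1 = -0.0140.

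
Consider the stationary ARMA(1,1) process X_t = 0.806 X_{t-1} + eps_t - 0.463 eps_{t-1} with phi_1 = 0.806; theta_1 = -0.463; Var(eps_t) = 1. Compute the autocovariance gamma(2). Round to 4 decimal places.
\gamma(2) = 0.4946

Multiply the model equation by X_{t-k} and take expectations. With theta_0 = psi_0 = 1 and psi_j the MA(infinity) weights, this gives
  gamma(k) - sum_i phi_i gamma(k-i) = c_k,
  c_k = sigma^2 * sum_{j=k..q} theta_j psi_{j-k}   (c_k = 0 for k > q),
using gamma(-m) = gamma(m).
psi-weights needed (psi_j = theta_j + sum_i phi_i psi_{j-i}):
  psi_1 = theta_1 + phi_1 = -0.463 + (0.806) = 0.343
Right-hand sides:
  c_0 = sigma^2 (1 + theta_1 psi_1) = 1 * (1 + (-0.463)(0.343)) = 1 * 0.841191 = 0.841191
  c_1 = sigma^2 theta_1 = 1 * (-0.463) = -0.463
  c_2 = 0
Equations for k = 0 and k = 1 (AR order 1):
  gamma(0) = phi_1 gamma(1) + c_0
  gamma(1) = phi_1 gamma(0) + c_1
Substituting the second into the first: gamma(0) (1 - phi_1^2) = c_0 + phi_1 c_1, so
  gamma(0) = (c_0 + phi_1 c_1) / (1 - phi_1^2) = (0.841191 + (0.806)(-0.463)) / (1 - (0.806)^2) = 0.468013 / 0.350364 = 1.335791.
  gamma(1) = phi_1 gamma(0) + c_1 = (0.806)(1.335791) + (-0.463) = 0.613647.
For k = 2 (> q): gamma(2) = phi_1 gamma(1) = (0.806)(0.613647) = 0.4946.
Therefore gamma(2) = 0.4946 (to 4 decimal places).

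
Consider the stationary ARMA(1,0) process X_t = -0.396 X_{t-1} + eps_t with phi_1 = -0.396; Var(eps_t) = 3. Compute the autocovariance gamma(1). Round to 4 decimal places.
\gamma(1) = -1.4089

Multiply the model equation by X_{t-k} and take expectations. With theta_0 = psi_0 = 1 and psi_j the MA(infinity) weights, this gives
  gamma(k) - sum_i phi_i gamma(k-i) = c_k,
  c_k = sigma^2 * sum_{j=k..q} theta_j psi_{j-k}   (c_k = 0 for k > q),
using gamma(-m) = gamma(m).
Pure AR (q = 0): c_0 = sigma^2 = 3, c_k = 0 for k >= 1.
Equations for k = 0 and k = 1 (AR order 1):
  gamma(0) = phi_1 gamma(1) + c_0
  gamma(1) = phi_1 gamma(0) + c_1
Substituting the second into the first: gamma(0) (1 - phi_1^2) = c_0 + phi_1 c_1, so
  gamma(0) = c_0 / (1 - phi_1^2) = 3 / (1 - (-0.396)^2) = 3 / 0.843184 = 3.557942.
  gamma(1) = phi_1 gamma(0) = (-0.396)(3.557942) = -1.408945.
Therefore gamma(1) = -1.4089 (to 4 decimal places).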